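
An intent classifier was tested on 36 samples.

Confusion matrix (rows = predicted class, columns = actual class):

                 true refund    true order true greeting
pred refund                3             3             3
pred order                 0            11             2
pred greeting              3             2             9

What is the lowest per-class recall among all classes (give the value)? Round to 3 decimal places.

0.500

Per-class recall (TP/(TP+FN)):
  refund: TP=3, FN=0+3=3 → 3/6 = 0.5000
  order: TP=11, FN=3+2=5 → 11/16 = 0.6875
  greeting: TP=9, FN=3+2=5 → 9/14 = 0.6429
Lowest is class 'refund' with recall = 0.500.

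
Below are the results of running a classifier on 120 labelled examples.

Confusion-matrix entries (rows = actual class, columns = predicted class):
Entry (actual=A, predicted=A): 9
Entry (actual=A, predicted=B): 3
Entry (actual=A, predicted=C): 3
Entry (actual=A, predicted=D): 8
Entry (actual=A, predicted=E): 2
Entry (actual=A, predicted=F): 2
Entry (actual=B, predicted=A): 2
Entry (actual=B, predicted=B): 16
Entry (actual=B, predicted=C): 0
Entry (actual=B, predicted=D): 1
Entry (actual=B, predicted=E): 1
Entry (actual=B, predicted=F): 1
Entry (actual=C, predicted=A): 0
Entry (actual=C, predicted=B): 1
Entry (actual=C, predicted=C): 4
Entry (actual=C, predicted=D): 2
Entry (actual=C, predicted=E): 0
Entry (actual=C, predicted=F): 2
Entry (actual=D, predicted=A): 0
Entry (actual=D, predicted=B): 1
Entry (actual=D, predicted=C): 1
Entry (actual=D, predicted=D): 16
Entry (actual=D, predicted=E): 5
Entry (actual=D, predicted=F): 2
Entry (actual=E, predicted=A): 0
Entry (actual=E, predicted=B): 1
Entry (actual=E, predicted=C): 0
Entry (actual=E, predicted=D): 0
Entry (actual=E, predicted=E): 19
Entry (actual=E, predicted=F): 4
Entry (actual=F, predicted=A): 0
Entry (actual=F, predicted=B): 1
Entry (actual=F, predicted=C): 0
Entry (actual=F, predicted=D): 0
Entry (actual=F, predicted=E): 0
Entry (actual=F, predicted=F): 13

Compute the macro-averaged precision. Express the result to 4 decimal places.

0.6420

Per-class precision (TP/(TP+FP)):
  A: TP=9, FP=2+0+0+0+0=2 → 9/11 = 0.81818
  B: TP=16, FP=3+1+1+1+1=7 → 16/23 = 0.69565
  C: TP=4, FP=3+0+1+0+0=4 → 4/8 = 0.50000
  D: TP=16, FP=8+1+2+0+0=11 → 16/27 = 0.59259
  E: TP=19, FP=2+1+0+5+0=8 → 19/27 = 0.70370
  F: TP=13, FP=2+1+2+2+4=11 → 13/24 = 0.54167
Macro-precision = mean = (0.81818 + 0.69565 + 0.50000 + 0.59259 + 0.70370 + 0.54167) / 6 = 0.6420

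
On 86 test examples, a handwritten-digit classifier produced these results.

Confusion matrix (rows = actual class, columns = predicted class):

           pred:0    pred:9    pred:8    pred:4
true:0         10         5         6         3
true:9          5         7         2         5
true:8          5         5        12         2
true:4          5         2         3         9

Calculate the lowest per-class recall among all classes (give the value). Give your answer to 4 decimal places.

0.3684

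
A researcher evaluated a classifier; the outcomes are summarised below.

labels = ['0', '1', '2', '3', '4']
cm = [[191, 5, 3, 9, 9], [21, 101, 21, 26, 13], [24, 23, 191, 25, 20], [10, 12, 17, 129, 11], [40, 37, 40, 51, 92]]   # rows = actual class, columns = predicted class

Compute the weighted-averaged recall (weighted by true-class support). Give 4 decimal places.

Per-class recall (TP/(TP+FN)):
  0: TP=191, FN=5+3+9+9=26 → 191/217 = 0.88018
  1: TP=101, FN=21+21+26+13=81 → 101/182 = 0.55495
  2: TP=191, FN=24+23+25+20=92 → 191/283 = 0.67491
  3: TP=129, FN=10+12+17+11=50 → 129/179 = 0.72067
  4: TP=92, FN=40+37+40+51=168 → 92/260 = 0.35385
Weighted-recall = Σ (supportᵢ/N)·recallᵢ with N=1121: (217/1121)·0.88018 + (182/1121)·0.55495 + (283/1121)·0.67491 + (179/1121)·0.72067 + (260/1121)·0.35385 = 0.6280

0.6280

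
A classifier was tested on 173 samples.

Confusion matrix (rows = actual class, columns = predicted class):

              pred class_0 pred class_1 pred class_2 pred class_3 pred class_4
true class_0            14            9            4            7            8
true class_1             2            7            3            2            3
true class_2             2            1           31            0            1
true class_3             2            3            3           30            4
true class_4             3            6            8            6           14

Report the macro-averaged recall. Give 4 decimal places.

Per-class recall (TP/(TP+FN)):
  class_0: TP=14, FN=9+4+7+8=28 → 14/42 = 0.33333
  class_1: TP=7, FN=2+3+2+3=10 → 7/17 = 0.41176
  class_2: TP=31, FN=2+1+0+1=4 → 31/35 = 0.88571
  class_3: TP=30, FN=2+3+3+4=12 → 30/42 = 0.71429
  class_4: TP=14, FN=3+6+8+6=23 → 14/37 = 0.37838
Macro-recall = mean = (0.33333 + 0.41176 + 0.88571 + 0.71429 + 0.37838) / 5 = 0.5447

0.5447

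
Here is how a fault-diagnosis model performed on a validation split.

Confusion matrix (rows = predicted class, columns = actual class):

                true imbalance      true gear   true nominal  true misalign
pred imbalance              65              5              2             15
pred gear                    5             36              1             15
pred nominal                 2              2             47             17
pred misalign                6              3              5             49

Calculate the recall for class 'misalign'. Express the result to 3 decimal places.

0.510

One-vs-rest for 'misalign': TP = diagonal; FP = other classes predicted 'misalign'; FN = 'misalign' predicted as other.
recall = TP/(TP+FN).
misalign: TP=49, FN=15+15+17=47 → 49/96 = 0.5104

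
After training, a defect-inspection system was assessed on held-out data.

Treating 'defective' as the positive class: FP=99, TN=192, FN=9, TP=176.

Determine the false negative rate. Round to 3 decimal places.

FNR = FN/(FN+TP) = 9/(9+176) = 0.049

0.049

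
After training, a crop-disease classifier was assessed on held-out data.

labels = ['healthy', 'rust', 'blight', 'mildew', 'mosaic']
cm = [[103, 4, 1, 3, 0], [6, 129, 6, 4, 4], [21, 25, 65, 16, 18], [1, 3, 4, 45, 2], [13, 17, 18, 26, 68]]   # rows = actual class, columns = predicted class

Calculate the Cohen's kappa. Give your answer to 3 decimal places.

Observed agreement pₒ = trace/N = 410/602 = 0.6811
Expected agreement pₑ = Σ (rowᵢ·colᵢ)/N² = (111·144 + 149·178 + 145·94 + 55·94 + 142·92)/602² = 0.2052
κ = (pₒ − pₑ)/(1 − pₑ) = (0.6811 − 0.2052)/(1 − 0.2052) = 0.599

0.599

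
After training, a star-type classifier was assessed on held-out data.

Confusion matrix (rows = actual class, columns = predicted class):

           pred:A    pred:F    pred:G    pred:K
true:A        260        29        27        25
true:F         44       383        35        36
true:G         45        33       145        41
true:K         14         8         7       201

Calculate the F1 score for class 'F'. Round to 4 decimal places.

0.8055

F1 score = 2·TP/(2·TP+FP+FN).
F: TP=383, FP=29+33+8=70, FN=44+35+36=115 → 766/951 = 0.80547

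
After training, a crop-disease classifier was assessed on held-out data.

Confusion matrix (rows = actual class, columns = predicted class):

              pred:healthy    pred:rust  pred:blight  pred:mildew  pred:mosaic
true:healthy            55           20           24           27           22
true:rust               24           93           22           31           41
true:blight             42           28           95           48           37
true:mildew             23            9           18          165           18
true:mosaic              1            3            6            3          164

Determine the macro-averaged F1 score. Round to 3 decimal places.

Per-class F1 score (2·TP/(2·TP+FP+FN)):
  healthy: TP=55, FP=24+42+23+1=90, FN=20+24+27+22=93 → 110/293 = 0.3754
  rust: TP=93, FP=20+28+9+3=60, FN=24+22+31+41=118 → 186/364 = 0.5110
  blight: TP=95, FP=24+22+18+6=70, FN=42+28+48+37=155 → 190/415 = 0.4578
  mildew: TP=165, FP=27+31+48+3=109, FN=23+9+18+18=68 → 330/507 = 0.6509
  mosaic: TP=164, FP=22+41+37+18=118, FN=1+3+6+3=13 → 328/459 = 0.7146
Macro-F1 score = mean = (0.3754 + 0.5110 + 0.4578 + 0.6509 + 0.7146) / 5 = 0.542

0.542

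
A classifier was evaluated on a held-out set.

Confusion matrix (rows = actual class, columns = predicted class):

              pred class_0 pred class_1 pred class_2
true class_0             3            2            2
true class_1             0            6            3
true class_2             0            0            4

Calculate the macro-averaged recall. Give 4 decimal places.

Per-class recall (TP/(TP+FN)):
  class_0: TP=3, FN=2+2=4 → 3/7 = 0.42857
  class_1: TP=6, FN=0+3=3 → 6/9 = 0.66667
  class_2: TP=4, FN=0+0=0 → 4/4 = 1.00000
Macro-recall = mean = (0.42857 + 0.66667 + 1.00000) / 3 = 0.6984

0.6984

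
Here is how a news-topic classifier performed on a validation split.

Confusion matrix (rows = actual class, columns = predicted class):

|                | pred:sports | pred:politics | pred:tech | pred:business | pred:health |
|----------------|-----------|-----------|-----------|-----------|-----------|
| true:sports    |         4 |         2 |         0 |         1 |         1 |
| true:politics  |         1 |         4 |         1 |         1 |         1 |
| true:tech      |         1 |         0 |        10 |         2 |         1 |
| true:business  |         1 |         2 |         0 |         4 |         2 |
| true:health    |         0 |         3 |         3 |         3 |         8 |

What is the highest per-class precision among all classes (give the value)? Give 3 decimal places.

0.714

Per-class precision (TP/(TP+FP)):
  sports: TP=4, FP=1+1+1+0=3 → 4/7 = 0.5714
  politics: TP=4, FP=2+0+2+3=7 → 4/11 = 0.3636
  tech: TP=10, FP=0+1+0+3=4 → 10/14 = 0.7143
  business: TP=4, FP=1+1+2+3=7 → 4/11 = 0.3636
  health: TP=8, FP=1+1+1+2=5 → 8/13 = 0.6154
Highest is class 'tech' with precision = 0.714.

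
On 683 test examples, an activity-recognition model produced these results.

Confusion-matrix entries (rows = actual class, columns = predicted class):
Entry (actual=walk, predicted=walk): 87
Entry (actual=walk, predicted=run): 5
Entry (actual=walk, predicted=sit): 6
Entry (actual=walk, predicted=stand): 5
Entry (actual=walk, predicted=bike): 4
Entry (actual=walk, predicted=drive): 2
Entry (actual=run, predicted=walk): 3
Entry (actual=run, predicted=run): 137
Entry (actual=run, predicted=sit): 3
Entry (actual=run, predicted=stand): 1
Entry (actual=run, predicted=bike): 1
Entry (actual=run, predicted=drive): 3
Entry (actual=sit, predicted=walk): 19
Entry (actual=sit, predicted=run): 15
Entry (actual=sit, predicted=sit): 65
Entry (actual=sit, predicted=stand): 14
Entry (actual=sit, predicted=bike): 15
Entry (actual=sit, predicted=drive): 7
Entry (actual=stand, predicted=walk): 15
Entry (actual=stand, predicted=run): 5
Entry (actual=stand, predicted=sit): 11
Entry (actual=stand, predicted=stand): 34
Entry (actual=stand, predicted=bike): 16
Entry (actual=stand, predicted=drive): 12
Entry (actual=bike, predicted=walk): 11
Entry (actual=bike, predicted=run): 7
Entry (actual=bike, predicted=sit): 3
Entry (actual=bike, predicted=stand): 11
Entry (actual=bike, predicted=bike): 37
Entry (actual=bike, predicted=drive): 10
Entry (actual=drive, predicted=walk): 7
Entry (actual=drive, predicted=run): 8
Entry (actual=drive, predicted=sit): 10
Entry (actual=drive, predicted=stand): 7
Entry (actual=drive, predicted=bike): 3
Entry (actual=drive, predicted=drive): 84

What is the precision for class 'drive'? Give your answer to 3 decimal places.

precision = TP/(TP+FP).
drive: TP=84, FP=2+3+7+12+10=34 → 84/118 = 0.7119

0.712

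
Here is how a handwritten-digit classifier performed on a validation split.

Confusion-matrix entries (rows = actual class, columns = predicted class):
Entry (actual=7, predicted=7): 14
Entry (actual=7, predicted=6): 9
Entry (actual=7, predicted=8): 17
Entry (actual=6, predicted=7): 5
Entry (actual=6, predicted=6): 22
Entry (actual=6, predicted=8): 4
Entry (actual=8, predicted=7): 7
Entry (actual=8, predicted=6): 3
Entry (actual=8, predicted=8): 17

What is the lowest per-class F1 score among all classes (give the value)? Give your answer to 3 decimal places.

0.424

Per-class F1 score (2·TP/(2·TP+FP+FN)):
  7: TP=14, FP=5+7=12, FN=9+17=26 → 28/66 = 0.4242
  6: TP=22, FP=9+3=12, FN=5+4=9 → 44/65 = 0.6769
  8: TP=17, FP=17+4=21, FN=7+3=10 → 34/65 = 0.5231
Lowest is class '7' with F1 score = 0.424.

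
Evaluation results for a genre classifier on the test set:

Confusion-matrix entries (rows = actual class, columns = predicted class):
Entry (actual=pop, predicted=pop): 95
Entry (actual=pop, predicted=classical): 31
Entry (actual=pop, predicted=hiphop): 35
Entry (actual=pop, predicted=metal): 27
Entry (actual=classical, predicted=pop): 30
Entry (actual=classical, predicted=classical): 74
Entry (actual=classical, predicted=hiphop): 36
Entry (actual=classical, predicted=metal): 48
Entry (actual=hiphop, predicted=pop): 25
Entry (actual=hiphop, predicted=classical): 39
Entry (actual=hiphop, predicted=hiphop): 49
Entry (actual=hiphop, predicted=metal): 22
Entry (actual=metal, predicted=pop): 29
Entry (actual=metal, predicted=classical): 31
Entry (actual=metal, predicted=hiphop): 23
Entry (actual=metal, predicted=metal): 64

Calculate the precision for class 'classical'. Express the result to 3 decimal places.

Treat 'classical' as positive and all other classes as negative.
precision = TP/(TP+FP).
classical: TP=74, FP=31+39+31=101 → 74/175 = 0.4229

0.423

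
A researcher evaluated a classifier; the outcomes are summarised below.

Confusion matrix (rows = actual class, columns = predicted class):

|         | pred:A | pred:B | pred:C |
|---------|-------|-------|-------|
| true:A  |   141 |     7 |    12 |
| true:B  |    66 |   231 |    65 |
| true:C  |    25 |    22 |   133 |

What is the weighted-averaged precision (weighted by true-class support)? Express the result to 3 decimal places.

Per-class precision (TP/(TP+FP)):
  A: TP=141, FP=66+25=91 → 141/232 = 0.6078
  B: TP=231, FP=7+22=29 → 231/260 = 0.8885
  C: TP=133, FP=12+65=77 → 133/210 = 0.6333
Weighted-precision = Σ (supportᵢ/N)·precisionᵢ with N=702: (160/702)·0.6078 + (362/702)·0.8885 + (180/702)·0.6333 = 0.759

0.759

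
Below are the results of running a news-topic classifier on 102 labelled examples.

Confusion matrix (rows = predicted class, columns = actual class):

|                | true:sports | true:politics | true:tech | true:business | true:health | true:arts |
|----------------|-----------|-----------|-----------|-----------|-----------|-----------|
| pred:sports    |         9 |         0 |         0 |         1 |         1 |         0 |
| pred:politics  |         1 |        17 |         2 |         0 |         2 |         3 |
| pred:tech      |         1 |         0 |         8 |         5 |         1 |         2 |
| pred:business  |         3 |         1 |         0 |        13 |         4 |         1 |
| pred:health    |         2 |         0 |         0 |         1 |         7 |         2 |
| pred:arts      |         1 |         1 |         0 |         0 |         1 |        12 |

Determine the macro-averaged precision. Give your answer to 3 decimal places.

Per-class precision (TP/(TP+FP)):
  sports: TP=9, FP=0+0+1+1+0=2 → 9/11 = 0.8182
  politics: TP=17, FP=1+2+0+2+3=8 → 17/25 = 0.6800
  tech: TP=8, FP=1+0+5+1+2=9 → 8/17 = 0.4706
  business: TP=13, FP=3+1+0+4+1=9 → 13/22 = 0.5909
  health: TP=7, FP=2+0+0+1+2=5 → 7/12 = 0.5833
  arts: TP=12, FP=1+1+0+0+1=3 → 12/15 = 0.8000
Macro-precision = mean = (0.8182 + 0.6800 + 0.4706 + 0.5909 + 0.5833 + 0.8000) / 6 = 0.657

0.657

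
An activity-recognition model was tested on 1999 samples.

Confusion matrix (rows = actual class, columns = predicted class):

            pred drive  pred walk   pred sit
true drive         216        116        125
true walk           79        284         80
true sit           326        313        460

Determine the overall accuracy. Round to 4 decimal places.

Accuracy = trace / total = (216+284+460=960) / 1999 = 960/1999 = 0.4802

0.4802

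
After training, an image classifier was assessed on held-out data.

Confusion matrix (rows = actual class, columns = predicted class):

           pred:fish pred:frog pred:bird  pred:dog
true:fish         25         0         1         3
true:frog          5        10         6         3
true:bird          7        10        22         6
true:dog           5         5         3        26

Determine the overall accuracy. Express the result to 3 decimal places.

Accuracy = trace / total = (25+10+22+26=83) / 137 = 83/137 = 0.606

0.606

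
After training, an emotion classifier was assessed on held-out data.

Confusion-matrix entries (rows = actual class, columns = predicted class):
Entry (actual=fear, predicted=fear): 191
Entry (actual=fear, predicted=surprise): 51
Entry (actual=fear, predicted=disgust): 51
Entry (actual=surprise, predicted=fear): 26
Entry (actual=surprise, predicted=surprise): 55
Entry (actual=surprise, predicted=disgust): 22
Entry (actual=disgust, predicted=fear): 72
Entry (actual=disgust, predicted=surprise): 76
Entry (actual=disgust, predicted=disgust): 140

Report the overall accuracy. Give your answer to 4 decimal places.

Accuracy = trace / total = (191+55+140=386) / 684 = 386/684 = 0.5643

0.5643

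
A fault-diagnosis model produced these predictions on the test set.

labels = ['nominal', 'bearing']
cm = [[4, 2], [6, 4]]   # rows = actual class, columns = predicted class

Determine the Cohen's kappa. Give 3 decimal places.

0.059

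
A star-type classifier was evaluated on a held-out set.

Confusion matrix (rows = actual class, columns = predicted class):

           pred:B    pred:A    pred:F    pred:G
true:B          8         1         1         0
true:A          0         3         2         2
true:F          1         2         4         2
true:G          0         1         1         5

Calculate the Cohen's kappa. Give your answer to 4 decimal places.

Observed agreement pₒ = trace/N = 20/33 = 0.60606
Expected agreement pₑ = Σ (rowᵢ·colᵢ)/N² = (10·9 + 7·7 + 9·8 + 7·9)/33² = 0.25161
κ = (pₒ − pₑ)/(1 − pₑ) = (0.60606 − 0.25161)/(1 − 0.25161) = 0.4736

0.4736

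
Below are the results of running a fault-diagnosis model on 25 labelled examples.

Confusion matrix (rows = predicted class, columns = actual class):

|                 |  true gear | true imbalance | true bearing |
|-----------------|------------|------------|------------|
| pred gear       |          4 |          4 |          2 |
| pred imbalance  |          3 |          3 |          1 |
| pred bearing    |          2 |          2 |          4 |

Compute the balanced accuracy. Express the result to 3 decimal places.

0.450

Balanced accuracy = mean of per-class recall.
  gear: recall = 4/9 = 0.4444
  imbalance: recall = 3/9 = 0.3333
  bearing: recall = 4/7 = 0.5714
Mean = (0.4444 + 0.3333 + 0.5714) / 3 = 0.450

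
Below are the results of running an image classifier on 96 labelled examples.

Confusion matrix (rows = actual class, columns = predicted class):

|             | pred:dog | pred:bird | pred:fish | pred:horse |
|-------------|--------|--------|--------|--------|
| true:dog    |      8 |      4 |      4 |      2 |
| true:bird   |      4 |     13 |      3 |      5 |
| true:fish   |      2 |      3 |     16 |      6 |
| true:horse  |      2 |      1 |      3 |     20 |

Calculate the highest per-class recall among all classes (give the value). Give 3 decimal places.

Per-class recall (TP/(TP+FN)):
  dog: TP=8, FN=4+4+2=10 → 8/18 = 0.4444
  bird: TP=13, FN=4+3+5=12 → 13/25 = 0.5200
  fish: TP=16, FN=2+3+6=11 → 16/27 = 0.5926
  horse: TP=20, FN=2+1+3=6 → 20/26 = 0.7692
Highest is class 'horse' with recall = 0.769.

0.769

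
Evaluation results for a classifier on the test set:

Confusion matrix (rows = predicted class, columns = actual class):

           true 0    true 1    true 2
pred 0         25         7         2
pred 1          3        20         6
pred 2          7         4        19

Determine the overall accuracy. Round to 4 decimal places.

0.6882

Accuracy = trace / total = (25+20+19=64) / 93 = 64/93 = 0.6882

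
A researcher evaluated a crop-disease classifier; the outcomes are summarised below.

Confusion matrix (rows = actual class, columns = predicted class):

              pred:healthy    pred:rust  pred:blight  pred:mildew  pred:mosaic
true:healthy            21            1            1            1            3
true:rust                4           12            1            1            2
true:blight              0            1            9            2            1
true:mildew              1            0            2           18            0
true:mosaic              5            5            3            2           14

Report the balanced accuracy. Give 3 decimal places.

0.682

Balanced accuracy = mean of per-class recall.
  healthy: recall = 21/27 = 0.7778
  rust: recall = 12/20 = 0.6000
  blight: recall = 9/13 = 0.6923
  mildew: recall = 18/21 = 0.8571
  mosaic: recall = 14/29 = 0.4828
Mean = (0.7778 + 0.6000 + 0.6923 + 0.8571 + 0.4828) / 5 = 0.682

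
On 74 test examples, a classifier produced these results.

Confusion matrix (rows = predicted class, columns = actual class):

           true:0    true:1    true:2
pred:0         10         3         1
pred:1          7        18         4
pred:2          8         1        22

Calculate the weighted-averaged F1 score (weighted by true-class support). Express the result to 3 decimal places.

Per-class F1 score (2·TP/(2·TP+FP+FN)):
  0: TP=10, FP=3+1=4, FN=7+8=15 → 20/39 = 0.5128
  1: TP=18, FP=7+4=11, FN=3+1=4 → 36/51 = 0.7059
  2: TP=22, FP=8+1=9, FN=1+4=5 → 44/58 = 0.7586
Weighted-F1 score = Σ (supportᵢ/N)·F1 scoreᵢ with N=74: (25/74)·0.5128 + (22/74)·0.7059 + (27/74)·0.7586 = 0.660

0.660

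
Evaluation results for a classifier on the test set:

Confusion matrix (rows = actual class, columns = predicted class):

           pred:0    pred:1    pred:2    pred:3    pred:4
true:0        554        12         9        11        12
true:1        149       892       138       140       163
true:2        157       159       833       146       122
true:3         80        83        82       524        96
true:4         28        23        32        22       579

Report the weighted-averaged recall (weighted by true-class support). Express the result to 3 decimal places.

0.670

Per-class recall (TP/(TP+FN)):
  0: TP=554, FN=12+9+11+12=44 → 554/598 = 0.9264
  1: TP=892, FN=149+138+140+163=590 → 892/1482 = 0.6019
  2: TP=833, FN=157+159+146+122=584 → 833/1417 = 0.5879
  3: TP=524, FN=80+83+82+96=341 → 524/865 = 0.6058
  4: TP=579, FN=28+23+32+22=105 → 579/684 = 0.8465
Weighted-recall = Σ (supportᵢ/N)·recallᵢ with N=5046: (598/5046)·0.9264 + (1482/5046)·0.6019 + (1417/5046)·0.5879 + (865/5046)·0.6058 + (684/5046)·0.8465 = 0.670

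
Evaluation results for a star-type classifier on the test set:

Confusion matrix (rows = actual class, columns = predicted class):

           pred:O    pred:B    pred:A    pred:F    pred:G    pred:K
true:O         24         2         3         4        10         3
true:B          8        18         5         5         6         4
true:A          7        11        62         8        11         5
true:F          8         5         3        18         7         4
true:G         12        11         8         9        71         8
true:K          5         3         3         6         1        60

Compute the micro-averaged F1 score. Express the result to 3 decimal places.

0.578

Micro-averaging pools counts across classes: ΣTP=253, ΣFP=185, ΣFN=185.
Micro-F1 score = 2·TP/(2·TP+FP+FN) on pooled counts = 0.578 (equals overall accuracy in single-label multiclass).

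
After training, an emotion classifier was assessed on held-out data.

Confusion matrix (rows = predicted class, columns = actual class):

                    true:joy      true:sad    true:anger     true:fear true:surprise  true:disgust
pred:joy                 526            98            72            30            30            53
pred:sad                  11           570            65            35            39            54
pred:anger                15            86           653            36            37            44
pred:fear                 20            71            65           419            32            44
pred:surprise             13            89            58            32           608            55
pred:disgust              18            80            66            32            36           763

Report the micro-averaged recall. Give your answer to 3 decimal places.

Micro-averaging pools counts across classes: ΣTP=3539, ΣFP=1416, ΣFN=1416.
Micro-recall = TP/(TP+FN) on pooled counts = 0.714 (equals overall accuracy in single-label multiclass).

0.714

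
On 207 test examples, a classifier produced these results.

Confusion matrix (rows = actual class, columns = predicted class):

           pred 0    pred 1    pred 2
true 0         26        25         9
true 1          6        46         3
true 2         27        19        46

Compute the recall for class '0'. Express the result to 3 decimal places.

0.433

recall = TP/(TP+FN).
0: TP=26, FN=25+9=34 → 26/60 = 0.4333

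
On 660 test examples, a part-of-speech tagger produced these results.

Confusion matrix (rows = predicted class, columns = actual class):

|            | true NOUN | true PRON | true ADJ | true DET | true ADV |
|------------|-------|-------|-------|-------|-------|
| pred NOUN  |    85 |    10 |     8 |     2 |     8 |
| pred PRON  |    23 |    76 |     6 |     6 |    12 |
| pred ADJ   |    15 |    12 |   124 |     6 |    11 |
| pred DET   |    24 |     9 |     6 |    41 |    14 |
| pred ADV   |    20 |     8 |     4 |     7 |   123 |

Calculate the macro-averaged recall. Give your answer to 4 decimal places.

Per-class recall (TP/(TP+FN)):
  NOUN: TP=85, FN=23+15+24+20=82 → 85/167 = 0.50898
  PRON: TP=76, FN=10+12+9+8=39 → 76/115 = 0.66087
  ADJ: TP=124, FN=8+6+6+4=24 → 124/148 = 0.83784
  DET: TP=41, FN=2+6+6+7=21 → 41/62 = 0.66129
  ADV: TP=123, FN=8+12+11+14=45 → 123/168 = 0.73214
Macro-recall = mean = (0.50898 + 0.66087 + 0.83784 + 0.66129 + 0.73214) / 5 = 0.6802

0.6802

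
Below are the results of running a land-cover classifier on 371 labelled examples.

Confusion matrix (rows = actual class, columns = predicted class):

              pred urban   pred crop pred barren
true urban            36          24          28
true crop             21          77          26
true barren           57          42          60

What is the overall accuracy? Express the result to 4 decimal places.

Accuracy = trace / total = (36+77+60=173) / 371 = 173/371 = 0.4663

0.4663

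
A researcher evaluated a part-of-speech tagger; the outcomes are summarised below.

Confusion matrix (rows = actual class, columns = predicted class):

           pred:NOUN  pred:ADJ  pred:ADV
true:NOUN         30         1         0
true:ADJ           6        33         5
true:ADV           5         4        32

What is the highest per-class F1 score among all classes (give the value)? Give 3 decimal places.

Per-class F1 score (2·TP/(2·TP+FP+FN)):
  NOUN: TP=30, FP=6+5=11, FN=1+0=1 → 60/72 = 0.8333
  ADJ: TP=33, FP=1+4=5, FN=6+5=11 → 66/82 = 0.8049
  ADV: TP=32, FP=0+5=5, FN=5+4=9 → 64/78 = 0.8205
Highest is class 'NOUN' with F1 score = 0.833.

0.833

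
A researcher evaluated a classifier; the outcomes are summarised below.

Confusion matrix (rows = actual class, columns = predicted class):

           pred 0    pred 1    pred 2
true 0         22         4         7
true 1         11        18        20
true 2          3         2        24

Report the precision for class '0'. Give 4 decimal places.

precision = TP/(TP+FP).
0: TP=22, FP=11+3=14 → 22/36 = 0.61111

0.6111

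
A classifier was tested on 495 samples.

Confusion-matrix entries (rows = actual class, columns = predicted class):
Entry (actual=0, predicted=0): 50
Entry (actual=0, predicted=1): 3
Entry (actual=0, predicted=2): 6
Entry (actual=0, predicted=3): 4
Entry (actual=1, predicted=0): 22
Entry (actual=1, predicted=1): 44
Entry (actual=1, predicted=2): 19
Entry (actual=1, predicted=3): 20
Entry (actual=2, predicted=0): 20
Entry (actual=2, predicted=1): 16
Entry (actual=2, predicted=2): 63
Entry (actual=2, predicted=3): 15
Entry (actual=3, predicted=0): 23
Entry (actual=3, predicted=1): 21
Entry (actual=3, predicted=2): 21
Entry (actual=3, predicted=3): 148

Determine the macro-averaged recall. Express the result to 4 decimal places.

Per-class recall (TP/(TP+FN)):
  0: TP=50, FN=3+6+4=13 → 50/63 = 0.79365
  1: TP=44, FN=22+19+20=61 → 44/105 = 0.41905
  2: TP=63, FN=20+16+15=51 → 63/114 = 0.55263
  3: TP=148, FN=23+21+21=65 → 148/213 = 0.69484
Macro-recall = mean = (0.79365 + 0.41905 + 0.55263 + 0.69484) / 4 = 0.6150

0.6150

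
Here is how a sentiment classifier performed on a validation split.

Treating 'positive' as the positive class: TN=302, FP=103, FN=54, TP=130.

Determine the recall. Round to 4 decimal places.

Recall = TP/(TP+FN) = 130/(130+54) = 130/184 = 0.7065

0.7065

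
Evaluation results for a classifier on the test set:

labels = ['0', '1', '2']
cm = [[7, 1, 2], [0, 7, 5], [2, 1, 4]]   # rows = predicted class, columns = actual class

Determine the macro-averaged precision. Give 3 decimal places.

Per-class precision (TP/(TP+FP)):
  0: TP=7, FP=1+2=3 → 7/10 = 0.7000
  1: TP=7, FP=0+5=5 → 7/12 = 0.5833
  2: TP=4, FP=2+1=3 → 4/7 = 0.5714
Macro-precision = mean = (0.7000 + 0.5833 + 0.5714) / 3 = 0.618

0.618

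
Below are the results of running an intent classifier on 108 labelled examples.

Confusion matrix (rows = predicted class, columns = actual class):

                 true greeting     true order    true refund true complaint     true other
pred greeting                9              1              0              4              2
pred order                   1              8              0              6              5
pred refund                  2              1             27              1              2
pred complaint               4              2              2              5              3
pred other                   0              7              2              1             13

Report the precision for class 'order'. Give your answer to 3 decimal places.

0.400

Take TP from the diagonal, FP from the rest of the 'order' prediction marginal, FN from the rest of the 'order' actual marginal.
precision = TP/(TP+FP).
order: TP=8, FP=1+0+6+5=12 → 8/20 = 0.4000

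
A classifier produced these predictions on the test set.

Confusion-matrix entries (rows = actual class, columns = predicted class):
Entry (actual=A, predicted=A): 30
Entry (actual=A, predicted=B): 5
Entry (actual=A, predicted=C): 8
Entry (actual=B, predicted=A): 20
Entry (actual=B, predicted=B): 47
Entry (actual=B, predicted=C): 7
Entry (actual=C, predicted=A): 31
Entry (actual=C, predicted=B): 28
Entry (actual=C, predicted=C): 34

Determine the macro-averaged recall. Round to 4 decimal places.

Per-class recall (TP/(TP+FN)):
  A: TP=30, FN=5+8=13 → 30/43 = 0.69767
  B: TP=47, FN=20+7=27 → 47/74 = 0.63514
  C: TP=34, FN=31+28=59 → 34/93 = 0.36559
Macro-recall = mean = (0.69767 + 0.63514 + 0.36559) / 3 = 0.5661

0.5661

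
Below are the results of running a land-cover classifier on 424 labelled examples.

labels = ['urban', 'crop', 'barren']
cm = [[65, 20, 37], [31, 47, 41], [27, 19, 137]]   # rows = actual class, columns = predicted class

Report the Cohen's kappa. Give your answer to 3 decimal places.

0.356

Observed agreement pₒ = trace/N = 249/424 = 0.5873
Expected agreement pₑ = Σ (rowᵢ·colᵢ)/N² = (122·123 + 119·86 + 183·215)/424² = 0.3593
κ = (pₒ − pₑ)/(1 − pₑ) = (0.5873 − 0.3593)/(1 − 0.3593) = 0.356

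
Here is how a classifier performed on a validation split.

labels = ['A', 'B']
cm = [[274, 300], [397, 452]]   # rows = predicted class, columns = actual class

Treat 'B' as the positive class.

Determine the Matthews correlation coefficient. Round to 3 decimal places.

0.010

MCC = (TP·TN − FP·FN) / √((TP+FP)(TP+FN)(TN+FP)(TN+FN))
Numerator = 452·274 − 397·300 = 4748
Denominator = √(849·752·671·574) = √245900800992 = 495883.8584
MCC = 4748 / 495883.8584 = 0.010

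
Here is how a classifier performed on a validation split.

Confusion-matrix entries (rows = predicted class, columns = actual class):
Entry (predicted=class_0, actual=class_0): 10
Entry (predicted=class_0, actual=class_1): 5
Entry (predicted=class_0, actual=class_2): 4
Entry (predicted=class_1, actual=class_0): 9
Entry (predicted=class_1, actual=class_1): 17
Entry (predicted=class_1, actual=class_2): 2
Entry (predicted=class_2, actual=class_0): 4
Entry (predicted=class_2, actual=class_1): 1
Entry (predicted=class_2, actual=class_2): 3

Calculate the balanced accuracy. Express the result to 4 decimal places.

0.5024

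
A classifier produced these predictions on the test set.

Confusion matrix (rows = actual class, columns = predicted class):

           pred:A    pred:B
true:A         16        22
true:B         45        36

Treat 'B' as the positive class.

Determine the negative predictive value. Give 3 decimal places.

0.262

NPV = TN/(TN+FN) = 16/(16+45) = 0.262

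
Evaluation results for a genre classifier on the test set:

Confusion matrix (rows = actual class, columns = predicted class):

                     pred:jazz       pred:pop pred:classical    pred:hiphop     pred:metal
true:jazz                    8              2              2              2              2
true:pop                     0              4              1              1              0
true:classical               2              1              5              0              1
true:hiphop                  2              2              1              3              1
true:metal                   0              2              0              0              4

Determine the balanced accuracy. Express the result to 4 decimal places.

0.5444

Balanced accuracy = mean of per-class recall.
  jazz: recall = 8/16 = 0.50000
  pop: recall = 4/6 = 0.66667
  classical: recall = 5/9 = 0.55556
  hiphop: recall = 3/9 = 0.33333
  metal: recall = 4/6 = 0.66667
Mean = (0.50000 + 0.66667 + 0.55556 + 0.33333 + 0.66667) / 5 = 0.5444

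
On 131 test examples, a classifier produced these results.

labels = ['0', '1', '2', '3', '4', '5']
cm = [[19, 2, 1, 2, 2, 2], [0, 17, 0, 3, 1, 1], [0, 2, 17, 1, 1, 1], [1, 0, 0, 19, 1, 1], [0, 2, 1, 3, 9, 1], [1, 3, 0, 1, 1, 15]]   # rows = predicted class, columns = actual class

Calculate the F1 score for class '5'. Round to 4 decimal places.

0.7143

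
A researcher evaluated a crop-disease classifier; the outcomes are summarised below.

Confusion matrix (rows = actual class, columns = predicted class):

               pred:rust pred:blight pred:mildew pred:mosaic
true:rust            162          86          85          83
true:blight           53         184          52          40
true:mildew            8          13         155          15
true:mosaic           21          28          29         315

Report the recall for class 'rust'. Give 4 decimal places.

recall = TP/(TP+FN).
rust: TP=162, FN=86+85+83=254 → 162/416 = 0.38942

0.3894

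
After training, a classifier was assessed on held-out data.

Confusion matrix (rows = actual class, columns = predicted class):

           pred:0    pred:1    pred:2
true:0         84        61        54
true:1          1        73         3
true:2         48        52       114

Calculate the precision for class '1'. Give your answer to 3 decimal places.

One-vs-rest for '1': TP = diagonal; FP = other classes predicted '1'; FN = '1' predicted as other.
precision = TP/(TP+FP).
1: TP=73, FP=61+52=113 → 73/186 = 0.3925

0.392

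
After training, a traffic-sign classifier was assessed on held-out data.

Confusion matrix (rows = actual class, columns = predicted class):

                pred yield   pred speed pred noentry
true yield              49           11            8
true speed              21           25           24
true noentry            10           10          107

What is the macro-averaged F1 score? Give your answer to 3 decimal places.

0.633

Per-class F1 score (2·TP/(2·TP+FP+FN)):
  yield: TP=49, FP=21+10=31, FN=11+8=19 → 98/148 = 0.6622
  speed: TP=25, FP=11+10=21, FN=21+24=45 → 50/116 = 0.4310
  noentry: TP=107, FP=8+24=32, FN=10+10=20 → 214/266 = 0.8045
Macro-F1 score = mean = (0.6622 + 0.4310 + 0.8045) / 3 = 0.633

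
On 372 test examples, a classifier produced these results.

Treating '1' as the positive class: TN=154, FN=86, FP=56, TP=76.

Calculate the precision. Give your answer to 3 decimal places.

Precision = TP/(TP+FP) = 76/(76+56) = 76/132 = 0.576

0.576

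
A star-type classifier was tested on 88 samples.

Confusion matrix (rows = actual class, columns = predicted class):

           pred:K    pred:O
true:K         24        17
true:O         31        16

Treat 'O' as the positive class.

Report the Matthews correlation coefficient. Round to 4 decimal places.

-0.0765

MCC = (TP·TN − FP·FN) / √((TP+FP)(TP+FN)(TN+FP)(TN+FN))
Numerator = 16·24 − 17·31 = -143
Denominator = √(33·47·41·55) = √3497505 = 1870.1618
MCC = -143 / 1870.1618 = -0.0765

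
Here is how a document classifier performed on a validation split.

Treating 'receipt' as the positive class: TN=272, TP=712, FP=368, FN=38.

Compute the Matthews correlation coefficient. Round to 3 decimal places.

0.448

MCC = (TP·TN − FP·FN) / √((TP+FP)(TP+FN)(TN+FP)(TN+FN))
Numerator = 712·272 − 368·38 = 179680
Denominator = √(1080·750·640·310) = √160704000000 = 400879.0341
MCC = 179680 / 400879.0341 = 0.448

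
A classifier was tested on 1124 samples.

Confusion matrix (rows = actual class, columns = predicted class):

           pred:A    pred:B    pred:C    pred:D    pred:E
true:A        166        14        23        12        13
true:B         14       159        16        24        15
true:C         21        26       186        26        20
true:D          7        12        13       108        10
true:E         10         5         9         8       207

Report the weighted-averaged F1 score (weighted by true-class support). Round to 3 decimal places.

0.734

Per-class F1 score (2·TP/(2·TP+FP+FN)):
  A: TP=166, FP=14+21+7+10=52, FN=14+23+12+13=62 → 332/446 = 0.7444
  B: TP=159, FP=14+26+12+5=57, FN=14+16+24+15=69 → 318/444 = 0.7162
  C: TP=186, FP=23+16+13+9=61, FN=21+26+26+20=93 → 372/526 = 0.7072
  D: TP=108, FP=12+24+26+8=70, FN=7+12+13+10=42 → 216/328 = 0.6585
  E: TP=207, FP=13+15+20+10=58, FN=10+5+9+8=32 → 414/504 = 0.8214
Weighted-F1 score = Σ (supportᵢ/N)·F1 scoreᵢ with N=1124: (228/1124)·0.7444 + (228/1124)·0.7162 + (279/1124)·0.7072 + (150/1124)·0.6585 + (239/1124)·0.8214 = 0.734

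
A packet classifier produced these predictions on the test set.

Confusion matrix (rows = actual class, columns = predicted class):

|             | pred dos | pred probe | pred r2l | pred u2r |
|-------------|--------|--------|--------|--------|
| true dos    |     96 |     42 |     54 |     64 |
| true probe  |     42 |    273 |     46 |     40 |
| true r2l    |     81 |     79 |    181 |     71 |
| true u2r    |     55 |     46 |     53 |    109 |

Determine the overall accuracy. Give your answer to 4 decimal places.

0.4947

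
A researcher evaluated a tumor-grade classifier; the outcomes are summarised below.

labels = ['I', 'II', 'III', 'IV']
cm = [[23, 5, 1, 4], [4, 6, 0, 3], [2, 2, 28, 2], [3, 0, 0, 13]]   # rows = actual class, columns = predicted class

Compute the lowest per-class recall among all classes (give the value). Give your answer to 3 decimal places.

Per-class recall (TP/(TP+FN)):
  I: TP=23, FN=5+1+4=10 → 23/33 = 0.6970
  II: TP=6, FN=4+0+3=7 → 6/13 = 0.4615
  III: TP=28, FN=2+2+2=6 → 28/34 = 0.8235
  IV: TP=13, FN=3+0+0=3 → 13/16 = 0.8125
Lowest is class 'II' with recall = 0.462.

0.462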